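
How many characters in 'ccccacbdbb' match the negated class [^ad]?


Negated class [^ad] matches any char NOT in {a, d}
Scanning 'ccccacbdbb':
  pos 0: 'c' -> MATCH
  pos 1: 'c' -> MATCH
  pos 2: 'c' -> MATCH
  pos 3: 'c' -> MATCH
  pos 4: 'a' -> no (excluded)
  pos 5: 'c' -> MATCH
  pos 6: 'b' -> MATCH
  pos 7: 'd' -> no (excluded)
  pos 8: 'b' -> MATCH
  pos 9: 'b' -> MATCH
Total matches: 8

8


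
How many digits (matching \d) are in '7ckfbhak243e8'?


\d matches any digit 0-9.
Scanning '7ckfbhak243e8':
  pos 0: '7' -> DIGIT
  pos 8: '2' -> DIGIT
  pos 9: '4' -> DIGIT
  pos 10: '3' -> DIGIT
  pos 12: '8' -> DIGIT
Digits found: ['7', '2', '4', '3', '8']
Total: 5

5


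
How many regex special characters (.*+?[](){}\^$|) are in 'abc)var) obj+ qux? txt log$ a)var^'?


Regex special characters are: . * + ? [ ] ( ) { } \ ^ $ |
Scanning 'abc)var) obj+ qux? txt log$ a)var^':
  pos 3: ')' -> SPECIAL
  pos 7: ')' -> SPECIAL
  pos 12: '+' -> SPECIAL
  pos 17: '?' -> SPECIAL
  pos 26: '$' -> SPECIAL
  pos 29: ')' -> SPECIAL
  pos 33: '^' -> SPECIAL
Special chars found: [')', ')', '+', '?', '$', ')', '^']
Total: 7

7


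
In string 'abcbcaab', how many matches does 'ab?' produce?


Pattern 'ab?' matches 'a' optionally followed by 'b'.
String: 'abcbcaab'
Scanning left to right for 'a' then checking next char:
  Match 1: 'ab' (a followed by b)
  Match 2: 'a' (a not followed by b)
  Match 3: 'ab' (a followed by b)
Total matches: 3

3


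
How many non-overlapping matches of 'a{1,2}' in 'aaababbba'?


Pattern 'a{1,2}' matches between 1 and 2 consecutive a's (greedy).
String: 'aaababbba'
Finding runs of a's and applying greedy matching:
  Run at pos 0: 'aaa' (length 3)
  Run at pos 4: 'a' (length 1)
  Run at pos 8: 'a' (length 1)
Matches: ['aa', 'a', 'a', 'a']
Count: 4

4


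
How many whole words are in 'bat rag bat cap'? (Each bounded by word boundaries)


Word boundaries (\b) mark the start/end of each word.
Text: 'bat rag bat cap'
Splitting by whitespace:
  Word 1: 'bat'
  Word 2: 'rag'
  Word 3: 'bat'
  Word 4: 'cap'
Total whole words: 4

4


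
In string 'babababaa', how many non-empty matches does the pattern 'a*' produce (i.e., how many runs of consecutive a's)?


Pattern 'a*' matches zero or more a's. We want non-empty runs of consecutive a's.
String: 'babababaa'
Walking through the string to find runs of a's:
  Run 1: positions 1-1 -> 'a'
  Run 2: positions 3-3 -> 'a'
  Run 3: positions 5-5 -> 'a'
  Run 4: positions 7-8 -> 'aa'
Non-empty runs found: ['a', 'a', 'a', 'aa']
Count: 4

4


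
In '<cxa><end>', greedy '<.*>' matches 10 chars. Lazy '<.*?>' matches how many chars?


Greedy '<.*>' tries to match as MUCH as possible.
Lazy '<.*?>' tries to match as LITTLE as possible.

String: '<cxa><end>'
Greedy '<.*>' starts at first '<' and extends to the LAST '>': '<cxa><end>' (10 chars)
Lazy '<.*?>' starts at first '<' and stops at the FIRST '>': '<cxa>' (5 chars)

5


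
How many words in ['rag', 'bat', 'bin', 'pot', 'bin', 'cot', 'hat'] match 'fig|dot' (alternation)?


Alternation 'fig|dot' matches either 'fig' or 'dot'.
Checking each word:
  'rag' -> no
  'bat' -> no
  'bin' -> no
  'pot' -> no
  'bin' -> no
  'cot' -> no
  'hat' -> no
Matches: []
Count: 0

0


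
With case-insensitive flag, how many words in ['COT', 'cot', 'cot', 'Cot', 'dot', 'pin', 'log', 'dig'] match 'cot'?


Case-insensitive matching: compare each word's lowercase form to 'cot'.
  'COT' -> lower='cot' -> MATCH
  'cot' -> lower='cot' -> MATCH
  'cot' -> lower='cot' -> MATCH
  'Cot' -> lower='cot' -> MATCH
  'dot' -> lower='dot' -> no
  'pin' -> lower='pin' -> no
  'log' -> lower='log' -> no
  'dig' -> lower='dig' -> no
Matches: ['COT', 'cot', 'cot', 'Cot']
Count: 4

4


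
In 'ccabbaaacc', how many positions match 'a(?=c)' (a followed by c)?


Lookahead 'a(?=c)' matches 'a' only when followed by 'c'.
String: 'ccabbaaacc'
Checking each position where char is 'a':
  pos 2: 'a' -> no (next='b')
  pos 5: 'a' -> no (next='a')
  pos 6: 'a' -> no (next='a')
  pos 7: 'a' -> MATCH (next='c')
Matching positions: [7]
Count: 1

1


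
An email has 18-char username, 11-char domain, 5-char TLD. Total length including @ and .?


An email address has format: username@domain.tld
Username length: 18
'@' character: 1
Domain length: 11
'.' character: 1
TLD length: 5
Total = 18 + 1 + 11 + 1 + 5 = 36

36


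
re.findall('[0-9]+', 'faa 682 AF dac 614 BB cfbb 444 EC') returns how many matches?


Pattern '[0-9]+' finds one or more digits.
Text: 'faa 682 AF dac 614 BB cfbb 444 EC'
Scanning for matches:
  Match 1: '682'
  Match 2: '614'
  Match 3: '444'
Total matches: 3

3


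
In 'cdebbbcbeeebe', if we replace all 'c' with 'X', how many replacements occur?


re.sub('c', 'X', text) replaces every occurrence of 'c' with 'X'.
Text: 'cdebbbcbeeebe'
Scanning for 'c':
  pos 0: 'c' -> replacement #1
  pos 6: 'c' -> replacement #2
Total replacements: 2

2


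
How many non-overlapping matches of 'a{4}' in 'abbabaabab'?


Pattern 'a{4}' matches exactly 4 consecutive a's (greedy, non-overlapping).
String: 'abbabaabab'
Scanning for runs of a's:
  Run at pos 0: 'a' (length 1) -> 0 match(es)
  Run at pos 3: 'a' (length 1) -> 0 match(es)
  Run at pos 5: 'aa' (length 2) -> 0 match(es)
  Run at pos 8: 'a' (length 1) -> 0 match(es)
Matches found: []
Total: 0

0


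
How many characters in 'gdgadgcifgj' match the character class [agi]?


Character class [agi] matches any of: {a, g, i}
Scanning string 'gdgadgcifgj' character by character:
  pos 0: 'g' -> MATCH
  pos 1: 'd' -> no
  pos 2: 'g' -> MATCH
  pos 3: 'a' -> MATCH
  pos 4: 'd' -> no
  pos 5: 'g' -> MATCH
  pos 6: 'c' -> no
  pos 7: 'i' -> MATCH
  pos 8: 'f' -> no
  pos 9: 'g' -> MATCH
  pos 10: 'j' -> no
Total matches: 6

6


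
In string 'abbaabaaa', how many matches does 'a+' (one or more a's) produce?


Pattern 'a+' matches one or more consecutive a's.
String: 'abbaabaaa'
Scanning for runs of a:
  Match 1: 'a' (length 1)
  Match 2: 'aa' (length 2)
  Match 3: 'aaa' (length 3)
Total matches: 3

3


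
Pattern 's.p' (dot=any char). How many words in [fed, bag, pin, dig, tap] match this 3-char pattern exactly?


Pattern 's.p' means: starts with 's', any single char, ends with 'p'.
Checking each word (must be exactly 3 chars):
  'fed' (len=3): no
  'bag' (len=3): no
  'pin' (len=3): no
  'dig' (len=3): no
  'tap' (len=3): no
Matching words: []
Total: 0

0


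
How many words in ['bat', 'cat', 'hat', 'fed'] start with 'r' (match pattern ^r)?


Pattern ^r anchors to start of word. Check which words begin with 'r':
  'bat' -> no
  'cat' -> no
  'hat' -> no
  'fed' -> no
Matching words: []
Count: 0

0


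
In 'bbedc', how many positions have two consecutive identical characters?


Looking for consecutive identical characters in 'bbedc':
  pos 0-1: 'b' vs 'b' -> MATCH ('bb')
  pos 1-2: 'b' vs 'e' -> different
  pos 2-3: 'e' vs 'd' -> different
  pos 3-4: 'd' vs 'c' -> different
Consecutive identical pairs: ['bb']
Count: 1

1


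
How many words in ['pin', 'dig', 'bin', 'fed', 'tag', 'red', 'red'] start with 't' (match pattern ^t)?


Pattern ^t anchors to start of word. Check which words begin with 't':
  'pin' -> no
  'dig' -> no
  'bin' -> no
  'fed' -> no
  'tag' -> MATCH (starts with 't')
  'red' -> no
  'red' -> no
Matching words: ['tag']
Count: 1

1


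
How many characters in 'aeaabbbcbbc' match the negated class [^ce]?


Negated class [^ce] matches any char NOT in {c, e}
Scanning 'aeaabbbcbbc':
  pos 0: 'a' -> MATCH
  pos 1: 'e' -> no (excluded)
  pos 2: 'a' -> MATCH
  pos 3: 'a' -> MATCH
  pos 4: 'b' -> MATCH
  pos 5: 'b' -> MATCH
  pos 6: 'b' -> MATCH
  pos 7: 'c' -> no (excluded)
  pos 8: 'b' -> MATCH
  pos 9: 'b' -> MATCH
  pos 10: 'c' -> no (excluded)
Total matches: 8

8


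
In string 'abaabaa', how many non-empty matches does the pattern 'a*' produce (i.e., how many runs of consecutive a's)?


Pattern 'a*' matches zero or more a's. We want non-empty runs of consecutive a's.
String: 'abaabaa'
Walking through the string to find runs of a's:
  Run 1: positions 0-0 -> 'a'
  Run 2: positions 2-3 -> 'aa'
  Run 3: positions 5-6 -> 'aa'
Non-empty runs found: ['a', 'aa', 'aa']
Count: 3

3


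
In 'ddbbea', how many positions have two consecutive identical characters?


Looking for consecutive identical characters in 'ddbbea':
  pos 0-1: 'd' vs 'd' -> MATCH ('dd')
  pos 1-2: 'd' vs 'b' -> different
  pos 2-3: 'b' vs 'b' -> MATCH ('bb')
  pos 3-4: 'b' vs 'e' -> different
  pos 4-5: 'e' vs 'a' -> different
Consecutive identical pairs: ['dd', 'bb']
Count: 2

2


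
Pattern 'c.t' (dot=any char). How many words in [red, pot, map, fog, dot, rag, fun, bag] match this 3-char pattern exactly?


Pattern 'c.t' means: starts with 'c', any single char, ends with 't'.
Checking each word (must be exactly 3 chars):
  'red' (len=3): no
  'pot' (len=3): no
  'map' (len=3): no
  'fog' (len=3): no
  'dot' (len=3): no
  'rag' (len=3): no
  'fun' (len=3): no
  'bag' (len=3): no
Matching words: []
Total: 0

0


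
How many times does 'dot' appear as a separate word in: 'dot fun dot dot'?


Scanning each word for exact match 'dot':
  Word 1: 'dot' -> MATCH
  Word 2: 'fun' -> no
  Word 3: 'dot' -> MATCH
  Word 4: 'dot' -> MATCH
Total matches: 3

3


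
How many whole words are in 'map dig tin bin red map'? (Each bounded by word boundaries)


Word boundaries (\b) mark the start/end of each word.
Text: 'map dig tin bin red map'
Splitting by whitespace:
  Word 1: 'map'
  Word 2: 'dig'
  Word 3: 'tin'
  Word 4: 'bin'
  Word 5: 'red'
  Word 6: 'map'
Total whole words: 6

6


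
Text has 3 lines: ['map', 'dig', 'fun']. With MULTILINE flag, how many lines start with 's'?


With MULTILINE flag, ^ matches the start of each line.
Lines: ['map', 'dig', 'fun']
Checking which lines start with 's':
  Line 1: 'map' -> no
  Line 2: 'dig' -> no
  Line 3: 'fun' -> no
Matching lines: []
Count: 0

0


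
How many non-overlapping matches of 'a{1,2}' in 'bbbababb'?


Pattern 'a{1,2}' matches between 1 and 2 consecutive a's (greedy).
String: 'bbbababb'
Finding runs of a's and applying greedy matching:
  Run at pos 3: 'a' (length 1)
  Run at pos 5: 'a' (length 1)
Matches: ['a', 'a']
Count: 2

2


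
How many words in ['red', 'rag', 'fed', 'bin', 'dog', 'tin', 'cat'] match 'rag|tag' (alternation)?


Alternation 'rag|tag' matches either 'rag' or 'tag'.
Checking each word:
  'red' -> no
  'rag' -> MATCH
  'fed' -> no
  'bin' -> no
  'dog' -> no
  'tin' -> no
  'cat' -> no
Matches: ['rag']
Count: 1

1


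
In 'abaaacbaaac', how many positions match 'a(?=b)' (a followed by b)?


Lookahead 'a(?=b)' matches 'a' only when followed by 'b'.
String: 'abaaacbaaac'
Checking each position where char is 'a':
  pos 0: 'a' -> MATCH (next='b')
  pos 2: 'a' -> no (next='a')
  pos 3: 'a' -> no (next='a')
  pos 4: 'a' -> no (next='c')
  pos 7: 'a' -> no (next='a')
  pos 8: 'a' -> no (next='a')
  pos 9: 'a' -> no (next='c')
Matching positions: [0]
Count: 1

1


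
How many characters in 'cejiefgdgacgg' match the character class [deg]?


Character class [deg] matches any of: {d, e, g}
Scanning string 'cejiefgdgacgg' character by character:
  pos 0: 'c' -> no
  pos 1: 'e' -> MATCH
  pos 2: 'j' -> no
  pos 3: 'i' -> no
  pos 4: 'e' -> MATCH
  pos 5: 'f' -> no
  pos 6: 'g' -> MATCH
  pos 7: 'd' -> MATCH
  pos 8: 'g' -> MATCH
  pos 9: 'a' -> no
  pos 10: 'c' -> no
  pos 11: 'g' -> MATCH
  pos 12: 'g' -> MATCH
Total matches: 7

7


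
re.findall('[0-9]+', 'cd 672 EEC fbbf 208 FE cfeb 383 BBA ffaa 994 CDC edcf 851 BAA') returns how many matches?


Pattern '[0-9]+' finds one or more digits.
Text: 'cd 672 EEC fbbf 208 FE cfeb 383 BBA ffaa 994 CDC edcf 851 BAA'
Scanning for matches:
  Match 1: '672'
  Match 2: '208'
  Match 3: '383'
  Match 4: '994'
  Match 5: '851'
Total matches: 5

5


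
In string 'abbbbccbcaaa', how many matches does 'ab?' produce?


Pattern 'ab?' matches 'a' optionally followed by 'b'.
String: 'abbbbccbcaaa'
Scanning left to right for 'a' then checking next char:
  Match 1: 'ab' (a followed by b)
  Match 2: 'a' (a not followed by b)
  Match 3: 'a' (a not followed by b)
  Match 4: 'a' (a not followed by b)
Total matches: 4

4


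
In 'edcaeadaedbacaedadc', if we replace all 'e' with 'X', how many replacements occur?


re.sub('e', 'X', text) replaces every occurrence of 'e' with 'X'.
Text: 'edcaeadaedbacaedadc'
Scanning for 'e':
  pos 0: 'e' -> replacement #1
  pos 4: 'e' -> replacement #2
  pos 8: 'e' -> replacement #3
  pos 14: 'e' -> replacement #4
Total replacements: 4

4


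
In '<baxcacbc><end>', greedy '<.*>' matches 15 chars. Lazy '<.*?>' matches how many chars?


Greedy '<.*>' tries to match as MUCH as possible.
Lazy '<.*?>' tries to match as LITTLE as possible.

String: '<baxcacbc><end>'
Greedy '<.*>' starts at first '<' and extends to the LAST '>': '<baxcacbc><end>' (15 chars)
Lazy '<.*?>' starts at first '<' and stops at the FIRST '>': '<baxcacbc>' (10 chars)

10


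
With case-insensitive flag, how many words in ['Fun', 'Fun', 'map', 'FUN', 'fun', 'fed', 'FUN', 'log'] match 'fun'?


Case-insensitive matching: compare each word's lowercase form to 'fun'.
  'Fun' -> lower='fun' -> MATCH
  'Fun' -> lower='fun' -> MATCH
  'map' -> lower='map' -> no
  'FUN' -> lower='fun' -> MATCH
  'fun' -> lower='fun' -> MATCH
  'fed' -> lower='fed' -> no
  'FUN' -> lower='fun' -> MATCH
  'log' -> lower='log' -> no
Matches: ['Fun', 'Fun', 'FUN', 'fun', 'FUN']
Count: 5

5


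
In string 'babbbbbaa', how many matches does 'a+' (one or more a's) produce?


Pattern 'a+' matches one or more consecutive a's.
String: 'babbbbbaa'
Scanning for runs of a:
  Match 1: 'a' (length 1)
  Match 2: 'aa' (length 2)
Total matches: 2

2


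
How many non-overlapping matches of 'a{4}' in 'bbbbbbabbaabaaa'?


Pattern 'a{4}' matches exactly 4 consecutive a's (greedy, non-overlapping).
String: 'bbbbbbabbaabaaa'
Scanning for runs of a's:
  Run at pos 6: 'a' (length 1) -> 0 match(es)
  Run at pos 9: 'aa' (length 2) -> 0 match(es)
  Run at pos 12: 'aaa' (length 3) -> 0 match(es)
Matches found: []
Total: 0

0


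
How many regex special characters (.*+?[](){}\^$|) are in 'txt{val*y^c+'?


Regex special characters are: . * + ? [ ] ( ) { } \ ^ $ |
Scanning 'txt{val*y^c+':
  pos 3: '{' -> SPECIAL
  pos 7: '*' -> SPECIAL
  pos 9: '^' -> SPECIAL
  pos 11: '+' -> SPECIAL
Special chars found: ['{', '*', '^', '+']
Total: 4

4


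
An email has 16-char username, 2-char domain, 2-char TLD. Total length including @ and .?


An email address has format: username@domain.tld
Username length: 16
'@' character: 1
Domain length: 2
'.' character: 1
TLD length: 2
Total = 16 + 1 + 2 + 1 + 2 = 22

22


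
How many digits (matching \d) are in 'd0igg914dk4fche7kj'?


\d matches any digit 0-9.
Scanning 'd0igg914dk4fche7kj':
  pos 1: '0' -> DIGIT
  pos 5: '9' -> DIGIT
  pos 6: '1' -> DIGIT
  pos 7: '4' -> DIGIT
  pos 10: '4' -> DIGIT
  pos 15: '7' -> DIGIT
Digits found: ['0', '9', '1', '4', '4', '7']
Total: 6

6


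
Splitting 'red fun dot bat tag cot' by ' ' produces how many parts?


Splitting by ' ' breaks the string at each occurrence of the separator.
Text: 'red fun dot bat tag cot'
Parts after split:
  Part 1: 'red'
  Part 2: 'fun'
  Part 3: 'dot'
  Part 4: 'bat'
  Part 5: 'tag'
  Part 6: 'cot'
Total parts: 6

6


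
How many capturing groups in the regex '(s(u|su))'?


To count capturing groups, count each '(' that starts a group.
Pattern: '(s(u|su))'
Walking through the pattern:
  Position 0: '(' -> group #1
  Position 2: '(' -> group #2
Total capturing groups: 2

2


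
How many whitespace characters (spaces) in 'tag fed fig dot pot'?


\s matches whitespace characters (spaces, tabs, etc.).
Text: 'tag fed fig dot pot'
This text has 5 words separated by spaces.
Number of spaces = number of words - 1 = 5 - 1 = 4

4


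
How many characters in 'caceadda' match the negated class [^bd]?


Negated class [^bd] matches any char NOT in {b, d}
Scanning 'caceadda':
  pos 0: 'c' -> MATCH
  pos 1: 'a' -> MATCH
  pos 2: 'c' -> MATCH
  pos 3: 'e' -> MATCH
  pos 4: 'a' -> MATCH
  pos 5: 'd' -> no (excluded)
  pos 6: 'd' -> no (excluded)
  pos 7: 'a' -> MATCH
Total matches: 6

6


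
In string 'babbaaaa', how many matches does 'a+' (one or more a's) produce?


Pattern 'a+' matches one or more consecutive a's.
String: 'babbaaaa'
Scanning for runs of a:
  Match 1: 'a' (length 1)
  Match 2: 'aaaa' (length 4)
Total matches: 2

2


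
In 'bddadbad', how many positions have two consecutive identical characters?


Looking for consecutive identical characters in 'bddadbad':
  pos 0-1: 'b' vs 'd' -> different
  pos 1-2: 'd' vs 'd' -> MATCH ('dd')
  pos 2-3: 'd' vs 'a' -> different
  pos 3-4: 'a' vs 'd' -> different
  pos 4-5: 'd' vs 'b' -> different
  pos 5-6: 'b' vs 'a' -> different
  pos 6-7: 'a' vs 'd' -> different
Consecutive identical pairs: ['dd']
Count: 1

1


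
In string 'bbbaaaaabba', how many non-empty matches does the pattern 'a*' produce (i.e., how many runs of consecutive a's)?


Pattern 'a*' matches zero or more a's. We want non-empty runs of consecutive a's.
String: 'bbbaaaaabba'
Walking through the string to find runs of a's:
  Run 1: positions 3-7 -> 'aaaaa'
  Run 2: positions 10-10 -> 'a'
Non-empty runs found: ['aaaaa', 'a']
Count: 2

2


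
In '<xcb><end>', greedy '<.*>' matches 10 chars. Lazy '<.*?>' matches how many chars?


Greedy '<.*>' tries to match as MUCH as possible.
Lazy '<.*?>' tries to match as LITTLE as possible.

String: '<xcb><end>'
Greedy '<.*>' starts at first '<' and extends to the LAST '>': '<xcb><end>' (10 chars)
Lazy '<.*?>' starts at first '<' and stops at the FIRST '>': '<xcb>' (5 chars)

5


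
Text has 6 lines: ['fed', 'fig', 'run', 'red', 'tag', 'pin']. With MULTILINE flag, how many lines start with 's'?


With MULTILINE flag, ^ matches the start of each line.
Lines: ['fed', 'fig', 'run', 'red', 'tag', 'pin']
Checking which lines start with 's':
  Line 1: 'fed' -> no
  Line 2: 'fig' -> no
  Line 3: 'run' -> no
  Line 4: 'red' -> no
  Line 5: 'tag' -> no
  Line 6: 'pin' -> no
Matching lines: []
Count: 0

0


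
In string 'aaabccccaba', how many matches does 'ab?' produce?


Pattern 'ab?' matches 'a' optionally followed by 'b'.
String: 'aaabccccaba'
Scanning left to right for 'a' then checking next char:
  Match 1: 'a' (a not followed by b)
  Match 2: 'a' (a not followed by b)
  Match 3: 'ab' (a followed by b)
  Match 4: 'ab' (a followed by b)
  Match 5: 'a' (a not followed by b)
Total matches: 5

5


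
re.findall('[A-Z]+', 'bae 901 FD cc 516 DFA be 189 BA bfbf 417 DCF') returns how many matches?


Pattern '[A-Z]+' finds one or more uppercase letters.
Text: 'bae 901 FD cc 516 DFA be 189 BA bfbf 417 DCF'
Scanning for matches:
  Match 1: 'FD'
  Match 2: 'DFA'
  Match 3: 'BA'
  Match 4: 'DCF'
Total matches: 4

4


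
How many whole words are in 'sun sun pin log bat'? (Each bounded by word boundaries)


Word boundaries (\b) mark the start/end of each word.
Text: 'sun sun pin log bat'
Splitting by whitespace:
  Word 1: 'sun'
  Word 2: 'sun'
  Word 3: 'pin'
  Word 4: 'log'
  Word 5: 'bat'
Total whole words: 5

5


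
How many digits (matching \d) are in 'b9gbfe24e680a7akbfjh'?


\d matches any digit 0-9.
Scanning 'b9gbfe24e680a7akbfjh':
  pos 1: '9' -> DIGIT
  pos 6: '2' -> DIGIT
  pos 7: '4' -> DIGIT
  pos 9: '6' -> DIGIT
  pos 10: '8' -> DIGIT
  pos 11: '0' -> DIGIT
  pos 13: '7' -> DIGIT
Digits found: ['9', '2', '4', '6', '8', '0', '7']
Total: 7

7


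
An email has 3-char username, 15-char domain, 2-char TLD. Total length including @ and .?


An email address has format: username@domain.tld
Username length: 3
'@' character: 1
Domain length: 15
'.' character: 1
TLD length: 2
Total = 3 + 1 + 15 + 1 + 2 = 22

22


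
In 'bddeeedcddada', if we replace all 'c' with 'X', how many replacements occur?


re.sub('c', 'X', text) replaces every occurrence of 'c' with 'X'.
Text: 'bddeeedcddada'
Scanning for 'c':
  pos 7: 'c' -> replacement #1
Total replacements: 1

1


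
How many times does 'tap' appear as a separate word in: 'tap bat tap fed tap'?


Scanning each word for exact match 'tap':
  Word 1: 'tap' -> MATCH
  Word 2: 'bat' -> no
  Word 3: 'tap' -> MATCH
  Word 4: 'fed' -> no
  Word 5: 'tap' -> MATCH
Total matches: 3

3


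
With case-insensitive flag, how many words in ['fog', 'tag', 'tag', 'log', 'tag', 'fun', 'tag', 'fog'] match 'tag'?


Case-insensitive matching: compare each word's lowercase form to 'tag'.
  'fog' -> lower='fog' -> no
  'tag' -> lower='tag' -> MATCH
  'tag' -> lower='tag' -> MATCH
  'log' -> lower='log' -> no
  'tag' -> lower='tag' -> MATCH
  'fun' -> lower='fun' -> no
  'tag' -> lower='tag' -> MATCH
  'fog' -> lower='fog' -> no
Matches: ['tag', 'tag', 'tag', 'tag']
Count: 4

4


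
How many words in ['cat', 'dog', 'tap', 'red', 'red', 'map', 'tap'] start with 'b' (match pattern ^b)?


Pattern ^b anchors to start of word. Check which words begin with 'b':
  'cat' -> no
  'dog' -> no
  'tap' -> no
  'red' -> no
  'red' -> no
  'map' -> no
  'tap' -> no
Matching words: []
Count: 0

0


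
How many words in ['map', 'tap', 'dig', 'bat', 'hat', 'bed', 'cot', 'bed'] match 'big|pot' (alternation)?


Alternation 'big|pot' matches either 'big' or 'pot'.
Checking each word:
  'map' -> no
  'tap' -> no
  'dig' -> no
  'bat' -> no
  'hat' -> no
  'bed' -> no
  'cot' -> no
  'bed' -> no
Matches: []
Count: 0

0


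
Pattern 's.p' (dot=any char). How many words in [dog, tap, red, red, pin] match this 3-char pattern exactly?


Pattern 's.p' means: starts with 's', any single char, ends with 'p'.
Checking each word (must be exactly 3 chars):
  'dog' (len=3): no
  'tap' (len=3): no
  'red' (len=3): no
  'red' (len=3): no
  'pin' (len=3): no
Matching words: []
Total: 0

0


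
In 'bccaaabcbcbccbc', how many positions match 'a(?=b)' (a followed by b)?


Lookahead 'a(?=b)' matches 'a' only when followed by 'b'.
String: 'bccaaabcbcbccbc'
Checking each position where char is 'a':
  pos 3: 'a' -> no (next='a')
  pos 4: 'a' -> no (next='a')
  pos 5: 'a' -> MATCH (next='b')
Matching positions: [5]
Count: 1

1


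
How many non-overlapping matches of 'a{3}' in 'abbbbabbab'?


Pattern 'a{3}' matches exactly 3 consecutive a's (greedy, non-overlapping).
String: 'abbbbabbab'
Scanning for runs of a's:
  Run at pos 0: 'a' (length 1) -> 0 match(es)
  Run at pos 5: 'a' (length 1) -> 0 match(es)
  Run at pos 8: 'a' (length 1) -> 0 match(es)
Matches found: []
Total: 0

0


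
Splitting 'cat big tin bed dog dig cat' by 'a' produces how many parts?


Splitting by 'a' breaks the string at each occurrence of the separator.
Text: 'cat big tin bed dog dig cat'
Parts after split:
  Part 1: 'c'
  Part 2: 't big tin bed dog dig c'
  Part 3: 't'
Total parts: 3

3


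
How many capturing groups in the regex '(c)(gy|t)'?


To count capturing groups, count each '(' that starts a group.
Pattern: '(c)(gy|t)'
Walking through the pattern:
  Position 0: '(' -> group #1
  Position 3: '(' -> group #2
Total capturing groups: 2

2


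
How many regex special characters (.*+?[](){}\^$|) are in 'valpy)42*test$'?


Regex special characters are: . * + ? [ ] ( ) { } \ ^ $ |
Scanning 'valpy)42*test$':
  pos 5: ')' -> SPECIAL
  pos 8: '*' -> SPECIAL
  pos 13: '$' -> SPECIAL
Special chars found: [')', '*', '$']
Total: 3

3


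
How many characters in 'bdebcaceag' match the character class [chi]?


Character class [chi] matches any of: {c, h, i}
Scanning string 'bdebcaceag' character by character:
  pos 0: 'b' -> no
  pos 1: 'd' -> no
  pos 2: 'e' -> no
  pos 3: 'b' -> no
  pos 4: 'c' -> MATCH
  pos 5: 'a' -> no
  pos 6: 'c' -> MATCH
  pos 7: 'e' -> no
  pos 8: 'a' -> no
  pos 9: 'g' -> no
Total matches: 2

2


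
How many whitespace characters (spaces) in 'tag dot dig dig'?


\s matches whitespace characters (spaces, tabs, etc.).
Text: 'tag dot dig dig'
This text has 4 words separated by spaces.
Number of spaces = number of words - 1 = 4 - 1 = 3

3


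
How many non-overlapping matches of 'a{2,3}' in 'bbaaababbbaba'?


Pattern 'a{2,3}' matches between 2 and 3 consecutive a's (greedy).
String: 'bbaaababbbaba'
Finding runs of a's and applying greedy matching:
  Run at pos 2: 'aaa' (length 3)
  Run at pos 6: 'a' (length 1)
  Run at pos 10: 'a' (length 1)
  Run at pos 12: 'a' (length 1)
Matches: ['aaa']
Count: 1

1


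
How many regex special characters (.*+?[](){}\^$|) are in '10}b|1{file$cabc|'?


Regex special characters are: . * + ? [ ] ( ) { } \ ^ $ |
Scanning '10}b|1{file$cabc|':
  pos 2: '}' -> SPECIAL
  pos 4: '|' -> SPECIAL
  pos 6: '{' -> SPECIAL
  pos 11: '$' -> SPECIAL
  pos 16: '|' -> SPECIAL
Special chars found: ['}', '|', '{', '$', '|']
Total: 5

5


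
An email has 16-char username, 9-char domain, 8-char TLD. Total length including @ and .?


An email address has format: username@domain.tld
Username length: 16
'@' character: 1
Domain length: 9
'.' character: 1
TLD length: 8
Total = 16 + 1 + 9 + 1 + 8 = 35

35


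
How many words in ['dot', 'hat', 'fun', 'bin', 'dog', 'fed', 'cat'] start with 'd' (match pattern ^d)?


Pattern ^d anchors to start of word. Check which words begin with 'd':
  'dot' -> MATCH (starts with 'd')
  'hat' -> no
  'fun' -> no
  'bin' -> no
  'dog' -> MATCH (starts with 'd')
  'fed' -> no
  'cat' -> no
Matching words: ['dot', 'dog']
Count: 2

2


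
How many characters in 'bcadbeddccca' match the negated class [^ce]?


Negated class [^ce] matches any char NOT in {c, e}
Scanning 'bcadbeddccca':
  pos 0: 'b' -> MATCH
  pos 1: 'c' -> no (excluded)
  pos 2: 'a' -> MATCH
  pos 3: 'd' -> MATCH
  pos 4: 'b' -> MATCH
  pos 5: 'e' -> no (excluded)
  pos 6: 'd' -> MATCH
  pos 7: 'd' -> MATCH
  pos 8: 'c' -> no (excluded)
  pos 9: 'c' -> no (excluded)
  pos 10: 'c' -> no (excluded)
  pos 11: 'a' -> MATCH
Total matches: 7

7


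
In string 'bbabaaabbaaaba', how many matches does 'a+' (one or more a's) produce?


Pattern 'a+' matches one or more consecutive a's.
String: 'bbabaaabbaaaba'
Scanning for runs of a:
  Match 1: 'a' (length 1)
  Match 2: 'aaa' (length 3)
  Match 3: 'aaa' (length 3)
  Match 4: 'a' (length 1)
Total matches: 4

4


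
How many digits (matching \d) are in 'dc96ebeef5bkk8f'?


\d matches any digit 0-9.
Scanning 'dc96ebeef5bkk8f':
  pos 2: '9' -> DIGIT
  pos 3: '6' -> DIGIT
  pos 9: '5' -> DIGIT
  pos 13: '8' -> DIGIT
Digits found: ['9', '6', '5', '8']
Total: 4

4


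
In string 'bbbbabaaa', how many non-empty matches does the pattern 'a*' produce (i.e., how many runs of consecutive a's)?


Pattern 'a*' matches zero or more a's. We want non-empty runs of consecutive a's.
String: 'bbbbabaaa'
Walking through the string to find runs of a's:
  Run 1: positions 4-4 -> 'a'
  Run 2: positions 6-8 -> 'aaa'
Non-empty runs found: ['a', 'aaa']
Count: 2

2


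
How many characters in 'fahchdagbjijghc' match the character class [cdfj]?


Character class [cdfj] matches any of: {c, d, f, j}
Scanning string 'fahchdagbjijghc' character by character:
  pos 0: 'f' -> MATCH
  pos 1: 'a' -> no
  pos 2: 'h' -> no
  pos 3: 'c' -> MATCH
  pos 4: 'h' -> no
  pos 5: 'd' -> MATCH
  pos 6: 'a' -> no
  pos 7: 'g' -> no
  pos 8: 'b' -> no
  pos 9: 'j' -> MATCH
  pos 10: 'i' -> no
  pos 11: 'j' -> MATCH
  pos 12: 'g' -> no
  pos 13: 'h' -> no
  pos 14: 'c' -> MATCH
Total matches: 6

6


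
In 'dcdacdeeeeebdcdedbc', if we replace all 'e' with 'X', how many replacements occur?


re.sub('e', 'X', text) replaces every occurrence of 'e' with 'X'.
Text: 'dcdacdeeeeebdcdedbc'
Scanning for 'e':
  pos 6: 'e' -> replacement #1
  pos 7: 'e' -> replacement #2
  pos 8: 'e' -> replacement #3
  pos 9: 'e' -> replacement #4
  pos 10: 'e' -> replacement #5
  pos 15: 'e' -> replacement #6
Total replacements: 6

6


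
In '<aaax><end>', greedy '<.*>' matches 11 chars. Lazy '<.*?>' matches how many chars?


Greedy '<.*>' tries to match as MUCH as possible.
Lazy '<.*?>' tries to match as LITTLE as possible.

String: '<aaax><end>'
Greedy '<.*>' starts at first '<' and extends to the LAST '>': '<aaax><end>' (11 chars)
Lazy '<.*?>' starts at first '<' and stops at the FIRST '>': '<aaax>' (6 chars)

6


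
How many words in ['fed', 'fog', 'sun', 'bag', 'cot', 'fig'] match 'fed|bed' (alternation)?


Alternation 'fed|bed' matches either 'fed' or 'bed'.
Checking each word:
  'fed' -> MATCH
  'fog' -> no
  'sun' -> no
  'bag' -> no
  'cot' -> no
  'fig' -> no
Matches: ['fed']
Count: 1

1


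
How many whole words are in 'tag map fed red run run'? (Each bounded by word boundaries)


Word boundaries (\b) mark the start/end of each word.
Text: 'tag map fed red run run'
Splitting by whitespace:
  Word 1: 'tag'
  Word 2: 'map'
  Word 3: 'fed'
  Word 4: 'red'
  Word 5: 'run'
  Word 6: 'run'
Total whole words: 6

6


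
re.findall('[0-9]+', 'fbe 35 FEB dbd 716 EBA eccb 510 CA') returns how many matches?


Pattern '[0-9]+' finds one or more digits.
Text: 'fbe 35 FEB dbd 716 EBA eccb 510 CA'
Scanning for matches:
  Match 1: '35'
  Match 2: '716'
  Match 3: '510'
Total matches: 3

3


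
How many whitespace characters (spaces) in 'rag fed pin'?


\s matches whitespace characters (spaces, tabs, etc.).
Text: 'rag fed pin'
This text has 3 words separated by spaces.
Number of spaces = number of words - 1 = 3 - 1 = 2

2


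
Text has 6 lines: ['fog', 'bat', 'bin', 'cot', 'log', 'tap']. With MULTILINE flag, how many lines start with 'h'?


With MULTILINE flag, ^ matches the start of each line.
Lines: ['fog', 'bat', 'bin', 'cot', 'log', 'tap']
Checking which lines start with 'h':
  Line 1: 'fog' -> no
  Line 2: 'bat' -> no
  Line 3: 'bin' -> no
  Line 4: 'cot' -> no
  Line 5: 'log' -> no
  Line 6: 'tap' -> no
Matching lines: []
Count: 0

0


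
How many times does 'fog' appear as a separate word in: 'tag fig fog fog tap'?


Scanning each word for exact match 'fog':
  Word 1: 'tag' -> no
  Word 2: 'fig' -> no
  Word 3: 'fog' -> MATCH
  Word 4: 'fog' -> MATCH
  Word 5: 'tap' -> no
Total matches: 2

2


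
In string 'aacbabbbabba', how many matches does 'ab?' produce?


Pattern 'ab?' matches 'a' optionally followed by 'b'.
String: 'aacbabbbabba'
Scanning left to right for 'a' then checking next char:
  Match 1: 'a' (a not followed by b)
  Match 2: 'a' (a not followed by b)
  Match 3: 'ab' (a followed by b)
  Match 4: 'ab' (a followed by b)
  Match 5: 'a' (a not followed by b)
Total matches: 5

5


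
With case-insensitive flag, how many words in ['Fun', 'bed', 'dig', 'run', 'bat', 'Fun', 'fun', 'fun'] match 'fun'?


Case-insensitive matching: compare each word's lowercase form to 'fun'.
  'Fun' -> lower='fun' -> MATCH
  'bed' -> lower='bed' -> no
  'dig' -> lower='dig' -> no
  'run' -> lower='run' -> no
  'bat' -> lower='bat' -> no
  'Fun' -> lower='fun' -> MATCH
  'fun' -> lower='fun' -> MATCH
  'fun' -> lower='fun' -> MATCH
Matches: ['Fun', 'Fun', 'fun', 'fun']
Count: 4

4


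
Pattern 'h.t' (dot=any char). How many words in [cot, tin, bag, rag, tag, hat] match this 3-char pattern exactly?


Pattern 'h.t' means: starts with 'h', any single char, ends with 't'.
Checking each word (must be exactly 3 chars):
  'cot' (len=3): no
  'tin' (len=3): no
  'bag' (len=3): no
  'rag' (len=3): no
  'tag' (len=3): no
  'hat' (len=3): MATCH
Matching words: ['hat']
Total: 1

1


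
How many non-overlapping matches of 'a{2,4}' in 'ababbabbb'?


Pattern 'a{2,4}' matches between 2 and 4 consecutive a's (greedy).
String: 'ababbabbb'
Finding runs of a's and applying greedy matching:
  Run at pos 0: 'a' (length 1)
  Run at pos 2: 'a' (length 1)
  Run at pos 5: 'a' (length 1)
Matches: []
Count: 0

0


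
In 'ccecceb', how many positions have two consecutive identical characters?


Looking for consecutive identical characters in 'ccecceb':
  pos 0-1: 'c' vs 'c' -> MATCH ('cc')
  pos 1-2: 'c' vs 'e' -> different
  pos 2-3: 'e' vs 'c' -> different
  pos 3-4: 'c' vs 'c' -> MATCH ('cc')
  pos 4-5: 'c' vs 'e' -> different
  pos 5-6: 'e' vs 'b' -> different
Consecutive identical pairs: ['cc', 'cc']
Count: 2

2


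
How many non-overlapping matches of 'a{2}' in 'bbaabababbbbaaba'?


Pattern 'a{2}' matches exactly 2 consecutive a's (greedy, non-overlapping).
String: 'bbaabababbbbaaba'
Scanning for runs of a's:
  Run at pos 2: 'aa' (length 2) -> 1 match(es)
  Run at pos 5: 'a' (length 1) -> 0 match(es)
  Run at pos 7: 'a' (length 1) -> 0 match(es)
  Run at pos 12: 'aa' (length 2) -> 1 match(es)
  Run at pos 15: 'a' (length 1) -> 0 match(es)
Matches found: ['aa', 'aa']
Total: 2

2


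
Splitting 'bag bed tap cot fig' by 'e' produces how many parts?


Splitting by 'e' breaks the string at each occurrence of the separator.
Text: 'bag bed tap cot fig'
Parts after split:
  Part 1: 'bag b'
  Part 2: 'd tap cot fig'
Total parts: 2

2


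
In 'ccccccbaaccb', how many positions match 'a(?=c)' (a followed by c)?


Lookahead 'a(?=c)' matches 'a' only when followed by 'c'.
String: 'ccccccbaaccb'
Checking each position where char is 'a':
  pos 7: 'a' -> no (next='a')
  pos 8: 'a' -> MATCH (next='c')
Matching positions: [8]
Count: 1

1


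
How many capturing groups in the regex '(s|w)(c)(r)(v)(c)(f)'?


To count capturing groups, count each '(' that starts a group.
Pattern: '(s|w)(c)(r)(v)(c)(f)'
Walking through the pattern:
  Position 0: '(' -> group #1
  Position 5: '(' -> group #2
  Position 8: '(' -> group #3
  Position 11: '(' -> group #4
  Position 14: '(' -> group #5
  Position 17: '(' -> group #6
Total capturing groups: 6

6


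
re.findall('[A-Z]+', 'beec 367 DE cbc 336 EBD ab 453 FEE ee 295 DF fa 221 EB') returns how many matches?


Pattern '[A-Z]+' finds one or more uppercase letters.
Text: 'beec 367 DE cbc 336 EBD ab 453 FEE ee 295 DF fa 221 EB'
Scanning for matches:
  Match 1: 'DE'
  Match 2: 'EBD'
  Match 3: 'FEE'
  Match 4: 'DF'
  Match 5: 'EB'
Total matches: 5

5


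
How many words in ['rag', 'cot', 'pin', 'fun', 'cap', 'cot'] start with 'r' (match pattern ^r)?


Pattern ^r anchors to start of word. Check which words begin with 'r':
  'rag' -> MATCH (starts with 'r')
  'cot' -> no
  'pin' -> no
  'fun' -> no
  'cap' -> no
  'cot' -> no
Matching words: ['rag']
Count: 1

1


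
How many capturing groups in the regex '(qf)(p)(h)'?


To count capturing groups, count each '(' that starts a group.
Pattern: '(qf)(p)(h)'
Walking through the pattern:
  Position 0: '(' -> group #1
  Position 4: '(' -> group #2
  Position 7: '(' -> group #3
Total capturing groups: 3

3


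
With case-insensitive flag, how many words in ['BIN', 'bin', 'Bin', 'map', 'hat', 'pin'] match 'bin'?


Case-insensitive matching: compare each word's lowercase form to 'bin'.
  'BIN' -> lower='bin' -> MATCH
  'bin' -> lower='bin' -> MATCH
  'Bin' -> lower='bin' -> MATCH
  'map' -> lower='map' -> no
  'hat' -> lower='hat' -> no
  'pin' -> lower='pin' -> no
Matches: ['BIN', 'bin', 'Bin']
Count: 3

3


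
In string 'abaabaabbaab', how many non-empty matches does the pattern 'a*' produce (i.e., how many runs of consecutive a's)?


Pattern 'a*' matches zero or more a's. We want non-empty runs of consecutive a's.
String: 'abaabaabbaab'
Walking through the string to find runs of a's:
  Run 1: positions 0-0 -> 'a'
  Run 2: positions 2-3 -> 'aa'
  Run 3: positions 5-6 -> 'aa'
  Run 4: positions 9-10 -> 'aa'
Non-empty runs found: ['a', 'aa', 'aa', 'aa']
Count: 4

4


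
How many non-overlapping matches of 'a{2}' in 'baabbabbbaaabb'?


Pattern 'a{2}' matches exactly 2 consecutive a's (greedy, non-overlapping).
String: 'baabbabbbaaabb'
Scanning for runs of a's:
  Run at pos 1: 'aa' (length 2) -> 1 match(es)
  Run at pos 5: 'a' (length 1) -> 0 match(es)
  Run at pos 9: 'aaa' (length 3) -> 1 match(es)
Matches found: ['aa', 'aa']
Total: 2

2


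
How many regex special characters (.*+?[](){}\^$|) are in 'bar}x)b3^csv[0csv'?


Regex special characters are: . * + ? [ ] ( ) { } \ ^ $ |
Scanning 'bar}x)b3^csv[0csv':
  pos 3: '}' -> SPECIAL
  pos 5: ')' -> SPECIAL
  pos 8: '^' -> SPECIAL
  pos 12: '[' -> SPECIAL
Special chars found: ['}', ')', '^', '[']
Total: 4

4


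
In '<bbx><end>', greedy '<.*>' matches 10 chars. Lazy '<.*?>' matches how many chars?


Greedy '<.*>' tries to match as MUCH as possible.
Lazy '<.*?>' tries to match as LITTLE as possible.

String: '<bbx><end>'
Greedy '<.*>' starts at first '<' and extends to the LAST '>': '<bbx><end>' (10 chars)
Lazy '<.*?>' starts at first '<' and stops at the FIRST '>': '<bbx>' (5 chars)

5


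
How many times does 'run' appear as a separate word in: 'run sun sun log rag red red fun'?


Scanning each word for exact match 'run':
  Word 1: 'run' -> MATCH
  Word 2: 'sun' -> no
  Word 3: 'sun' -> no
  Word 4: 'log' -> no
  Word 5: 'rag' -> no
  Word 6: 'red' -> no
  Word 7: 'red' -> no
  Word 8: 'fun' -> no
Total matches: 1

1


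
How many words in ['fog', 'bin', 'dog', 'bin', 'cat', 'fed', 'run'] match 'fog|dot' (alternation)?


Alternation 'fog|dot' matches either 'fog' or 'dot'.
Checking each word:
  'fog' -> MATCH
  'bin' -> no
  'dog' -> no
  'bin' -> no
  'cat' -> no
  'fed' -> no
  'run' -> no
Matches: ['fog']
Count: 1

1


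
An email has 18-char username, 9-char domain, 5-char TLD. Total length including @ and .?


An email address has format: username@domain.tld
Username length: 18
'@' character: 1
Domain length: 9
'.' character: 1
TLD length: 5
Total = 18 + 1 + 9 + 1 + 5 = 34

34


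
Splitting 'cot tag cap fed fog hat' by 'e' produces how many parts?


Splitting by 'e' breaks the string at each occurrence of the separator.
Text: 'cot tag cap fed fog hat'
Parts after split:
  Part 1: 'cot tag cap f'
  Part 2: 'd fog hat'
Total parts: 2

2


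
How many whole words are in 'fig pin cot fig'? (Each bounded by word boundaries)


Word boundaries (\b) mark the start/end of each word.
Text: 'fig pin cot fig'
Splitting by whitespace:
  Word 1: 'fig'
  Word 2: 'pin'
  Word 3: 'cot'
  Word 4: 'fig'
Total whole words: 4

4


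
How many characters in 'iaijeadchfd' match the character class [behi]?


Character class [behi] matches any of: {b, e, h, i}
Scanning string 'iaijeadchfd' character by character:
  pos 0: 'i' -> MATCH
  pos 1: 'a' -> no
  pos 2: 'i' -> MATCH
  pos 3: 'j' -> no
  pos 4: 'e' -> MATCH
  pos 5: 'a' -> no
  pos 6: 'd' -> no
  pos 7: 'c' -> no
  pos 8: 'h' -> MATCH
  pos 9: 'f' -> no
  pos 10: 'd' -> no
Total matches: 4

4


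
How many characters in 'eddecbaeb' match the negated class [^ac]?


Negated class [^ac] matches any char NOT in {a, c}
Scanning 'eddecbaeb':
  pos 0: 'e' -> MATCH
  pos 1: 'd' -> MATCH
  pos 2: 'd' -> MATCH
  pos 3: 'e' -> MATCH
  pos 4: 'c' -> no (excluded)
  pos 5: 'b' -> MATCH
  pos 6: 'a' -> no (excluded)
  pos 7: 'e' -> MATCH
  pos 8: 'b' -> MATCH
Total matches: 7

7


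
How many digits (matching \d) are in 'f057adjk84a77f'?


\d matches any digit 0-9.
Scanning 'f057adjk84a77f':
  pos 1: '0' -> DIGIT
  pos 2: '5' -> DIGIT
  pos 3: '7' -> DIGIT
  pos 8: '8' -> DIGIT
  pos 9: '4' -> DIGIT
  pos 11: '7' -> DIGIT
  pos 12: '7' -> DIGIT
Digits found: ['0', '5', '7', '8', '4', '7', '7']
Total: 7

7


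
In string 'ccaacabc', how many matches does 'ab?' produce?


Pattern 'ab?' matches 'a' optionally followed by 'b'.
String: 'ccaacabc'
Scanning left to right for 'a' then checking next char:
  Match 1: 'a' (a not followed by b)
  Match 2: 'a' (a not followed by b)
  Match 3: 'ab' (a followed by b)
Total matches: 3

3


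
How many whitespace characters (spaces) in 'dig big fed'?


\s matches whitespace characters (spaces, tabs, etc.).
Text: 'dig big fed'
This text has 3 words separated by spaces.
Number of spaces = number of words - 1 = 3 - 1 = 2

2


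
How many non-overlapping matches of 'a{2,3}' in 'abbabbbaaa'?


Pattern 'a{2,3}' matches between 2 and 3 consecutive a's (greedy).
String: 'abbabbbaaa'
Finding runs of a's and applying greedy matching:
  Run at pos 0: 'a' (length 1)
  Run at pos 3: 'a' (length 1)
  Run at pos 7: 'aaa' (length 3)
Matches: ['aaa']
Count: 1

1
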